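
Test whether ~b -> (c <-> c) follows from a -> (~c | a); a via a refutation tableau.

Yes

Initial set: {(a -> (~c | a)); a; ~(~b -> (c <-> c))}.
~(~b -> (c <-> c)): α-rule — add ~b, ~(c <-> c).
(a -> (~c | a)): β-rule — branch into ~a  //  (~c | a).
  branch 1 (add ~a):
    × closes — contains both a and ~a.
  branch 2 (add (~c | a)):
    ~(c <-> c): β-rule — branch into c, ~c  //  ~c, c.
      branch 2.1 (add c, ~c):
        × closes — contains both c and ~c.
      branch 2.2 (add ~c, c):
        × closes — contains both c and ~c.
All 3 branches close.
Every branch closed, so the premises entail the conclusion.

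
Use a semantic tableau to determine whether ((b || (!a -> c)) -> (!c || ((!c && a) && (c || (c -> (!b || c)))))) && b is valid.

Assume the negation and expand:
Initial set: {F (((b || (!a -> c)) -> (!c || ((!c && a) && (c || (c -> (!b || c)))))) && b)}.
F (((b || (!a -> c)) -> (!c || ((!c && a) && (c || (c -> (!b || c)))))) && b): β-rule — branch into F ((b || (!a -> c)) -> (!c || ((!c && a) && (c || (c -> (!b || c))))))  //  F b.
  branch 1 (add F ((b || (!a -> c)) -> (!c || ((!c && a) && (c || (c -> (!b || c))))))):
    F ((b || (!a -> c)) -> (!c || ((!c && a) && (c || (c -> (!b || c)))))): α-rule — add T (b || (!a -> c)), F (!c || ((!c && a) && (c || (c -> (!b || c))))).
    F (!c || ((!c && a) && (c || (c -> (!b || c))))): α-rule — add F !c, F ((!c && a) && (c || (c -> (!b || c)))).
    T (b || (!a -> c)): β-rule — branch into T b  //  T (!a -> c).
      branch 1.1 (add T b):
        F ((!c && a) && (c || (c -> (!b || c)))): β-rule — branch into F (!c && a)  //  F (c || (c -> (!b || c))).
          branch 1.1.1 (add F (!c && a)):
            F (!c && a): β-rule — branch into F !c  //  F a.
              branch 1.1.1.1 (add F !c):
                ○ open, literals {b=1, c=1}.
              branch 1.1.1.2 (add F a):
                ○ open, literals {a=0, b=1, c=1}.
          branch 1.1.2 (add F (c || (c -> (!b || c)))):
            F (c || (c -> (!b || c))): α-rule — add F c, F (c -> (!b || c)).
            × closes — contains both c and !c.
      branch 1.2 (add T (!a -> c)):
        F ((!c && a) && (c || (c -> (!b || c)))): β-rule — branch into F (!c && a)  //  F (c || (c -> (!b || c))).
          branch 1.2.1 (add F (!c && a)):
            T (!a -> c): β-rule — branch into F !a  //  T c.
              branch 1.2.1.1 (add F !a):
                F (!c && a): β-rule — branch into F !c  //  F a.
                  branch 1.2.1.1.1 (add F !c):
                    ○ open, literals {a=1, c=1}.
                  branch 1.2.1.1.2 (add F a):
                    × closes — contains both a and !a.
              branch 1.2.1.2 (add T c):
                F (!c && a): β-rule — branch into F !c  //  F a.
                  branch 1.2.1.2.1 (add F !c):
                    ○ open, literals {c=1}.
                  branch 1.2.1.2.2 (add F a):
                    ○ open, literals {a=0, c=1}.
          branch 1.2.2 (add F (c || (c -> (!b || c)))):
            F (c || (c -> (!b || c))): α-rule — add F c, F (c -> (!b || c)).
            × closes — contains both c and !c.
  branch 2 (add F b):
    ○ open, literals {b=0}.
3 branches closed, 6 open.
An open branch gives a countermodel: b=1, c=1 (unmentioned atoms arbitrary); under it the original formula is false.

Not valid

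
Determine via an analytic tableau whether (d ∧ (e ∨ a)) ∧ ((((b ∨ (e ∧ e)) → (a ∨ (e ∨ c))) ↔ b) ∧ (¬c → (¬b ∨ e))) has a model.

Satisfiable

Initial set: {((d ∧ (e ∨ a)) ∧ ((((b ∨ (e ∧ e)) → (a ∨ (e ∨ c))) ↔ b) ∧ (¬c → (¬b ∨ e))))}.
((d ∧ (e ∨ a)) ∧ ((((b ∨ (e ∧ e)) → (a ∨ (e ∨ c))) ↔ b) ∧ (¬c → (¬b ∨ e)))): α-rule — add (d ∧ (e ∨ a)), ((((b ∨ (e ∧ e)) → (a ∨ (e ∨ c))) ↔ b) ∧ (¬c → (¬b ∨ e))).
(d ∧ (e ∨ a)): α-rule — add d, (e ∨ a).
((((b ∨ (e ∧ e)) → (a ∨ (e ∨ c))) ↔ b) ∧ (¬c → (¬b ∨ e))): α-rule — add (((b ∨ (e ∧ e)) → (a ∨ (e ∨ c))) ↔ b), (¬c → (¬b ∨ e)).
(e ∨ a): β-rule — branch into e  //  a.
  branch 1 (add e):
    (((b ∨ (e ∧ e)) → (a ∨ (e ∨ c))) ↔ b): β-rule — branch into ((b ∨ (e ∧ e)) → (a ∨ (e ∨ c))), b  //  ¬((b ∨ (e ∧ e)) → (a ∨ (e ∨ c))), ¬b.
      branch 1.1 (add ((b ∨ (e ∧ e)) → (a ∨ (e ∨ c))), b):
        (¬c → (¬b ∨ e)): β-rule — branch into ¬¬c  //  (¬b ∨ e).
          branch 1.1.1 (add ¬¬c):
            ((b ∨ (e ∧ e)) → (a ∨ (e ∨ c))): β-rule — branch into ¬(b ∨ (e ∧ e))  //  (a ∨ (e ∨ c)).
              branch 1.1.1.1 (add ¬(b ∨ (e ∧ e))):
                ¬(b ∨ (e ∧ e)): α-rule — add ¬b, ¬(e ∧ e).
                × closes — contains both b and ¬b.
              branch 1.1.1.2 (add (a ∨ (e ∨ c))):
                (a ∨ (e ∨ c)): β-rule — branch into a  //  (e ∨ c).
                  branch 1.1.1.2.1 (add a):
                    ○ open, literals {a=1, b=1, c=1, d=1, e=1}.
                  branch 1.1.1.2.2 (add (e ∨ c)):
                    (e ∨ c): β-rule — branch into e  //  c.
                      branch 1.1.1.2.2.1 (add e):
                        ○ open, literals {b=1, c=1, d=1, e=1}.
                      branch 1.1.1.2.2.2 (add c):
                        ○ open, literals {b=1, c=1, d=1, e=1}.
          branch 1.1.2 (add (¬b ∨ e)):
            ((b ∨ (e ∧ e)) → (a ∨ (e ∨ c))): β-rule — branch into ¬(b ∨ (e ∧ e))  //  (a ∨ (e ∨ c)).
              branch 1.1.2.1 (add ¬(b ∨ (e ∧ e))):
                ¬(b ∨ (e ∧ e)): α-rule — add ¬b, ¬(e ∧ e).
                × closes — contains both b and ¬b.
              branch 1.1.2.2 (add (a ∨ (e ∨ c))):
                (¬b ∨ e): β-rule — branch into ¬b  //  e.
                  branch 1.1.2.2.1 (add ¬b):
                    × closes — contains both b and ¬b.
                  branch 1.1.2.2.2 (add e):
                    (a ∨ (e ∨ c)): β-rule — branch into a  //  (e ∨ c).
                      branch 1.1.2.2.2.1 (add a):
                        ○ open, literals {a=1, b=1, d=1, e=1}.
                      branch 1.1.2.2.2.2 (add (e ∨ c)):
                        (e ∨ c): β-rule — branch into e  //  c.
                          branch 1.1.2.2.2.2.1 (add e):
                            ○ open, literals {b=1, d=1, e=1}.
                          branch 1.1.2.2.2.2.2 (add c):
                            ○ open, literals {b=1, c=1, d=1, e=1}.
      branch 1.2 (add ¬((b ∨ (e ∧ e)) → (a ∨ (e ∨ c))), ¬b):
        ¬((b ∨ (e ∧ e)) → (a ∨ (e ∨ c))): α-rule — add (b ∨ (e ∧ e)), ¬(a ∨ (e ∨ c)).
        ¬(a ∨ (e ∨ c)): α-rule — add ¬a, ¬(e ∨ c).
        ¬(e ∨ c): α-rule — add ¬e, ¬c.
        × closes — contains both e and ¬e.
  branch 2 (add a):
    (((b ∨ (e ∧ e)) → (a ∨ (e ∨ c))) ↔ b): β-rule — branch into ((b ∨ (e ∧ e)) → (a ∨ (e ∨ c))), b  //  ¬((b ∨ (e ∧ e)) → (a ∨ (e ∨ c))), ¬b.
      branch 2.1 (add ((b ∨ (e ∧ e)) → (a ∨ (e ∨ c))), b):
        (¬c → (¬b ∨ e)): β-rule — branch into ¬¬c  //  (¬b ∨ e).
          branch 2.1.1 (add ¬¬c):
            ((b ∨ (e ∧ e)) → (a ∨ (e ∨ c))): β-rule — branch into ¬(b ∨ (e ∧ e))  //  (a ∨ (e ∨ c)).
              branch 2.1.1.1 (add ¬(b ∨ (e ∧ e))):
                ¬(b ∨ (e ∧ e)): α-rule — add ¬b, ¬(e ∧ e).
                × closes — contains both b and ¬b.
              branch 2.1.1.2 (add (a ∨ (e ∨ c))):
                (a ∨ (e ∨ c)): β-rule — branch into a  //  (e ∨ c).
                  branch 2.1.1.2.1 (add a):
                    ○ open, literals {a=1, b=1, c=1, d=1}.
                  branch 2.1.1.2.2 (add (e ∨ c)):
                    (e ∨ c): β-rule — branch into e  //  c.
                      branch 2.1.1.2.2.1 (add e):
                        ○ open, literals {a=1, b=1, c=1, d=1, e=1}.
                      branch 2.1.1.2.2.2 (add c):
                        ○ open, literals {a=1, b=1, c=1, d=1}.
          branch 2.1.2 (add (¬b ∨ e)):
            ((b ∨ (e ∧ e)) → (a ∨ (e ∨ c))): β-rule — branch into ¬(b ∨ (e ∧ e))  //  (a ∨ (e ∨ c)).
              branch 2.1.2.1 (add ¬(b ∨ (e ∧ e))):
                ¬(b ∨ (e ∧ e)): α-rule — add ¬b, ¬(e ∧ e).
                × closes — contains both b and ¬b.
              branch 2.1.2.2 (add (a ∨ (e ∨ c))):
                (¬b ∨ e): β-rule — branch into ¬b  //  e.
                  branch 2.1.2.2.1 (add ¬b):
                    × closes — contains both b and ¬b.
                  branch 2.1.2.2.2 (add e):
                    (a ∨ (e ∨ c)): β-rule — branch into a  //  (e ∨ c).
                      branch 2.1.2.2.2.1 (add a):
                        ○ open, literals {a=1, b=1, d=1, e=1}.
                      branch 2.1.2.2.2.2 (add (e ∨ c)):
                        (e ∨ c): β-rule — branch into e  //  c.
                          branch 2.1.2.2.2.2.1 (add e):
                            ○ open, literals {a=1, b=1, d=1, e=1}.
                          branch 2.1.2.2.2.2.2 (add c):
                            ○ open, literals {a=1, b=1, c=1, d=1, e=1}.
      branch 2.2 (add ¬((b ∨ (e ∧ e)) → (a ∨ (e ∨ c))), ¬b):
        ¬((b ∨ (e ∧ e)) → (a ∨ (e ∨ c))): α-rule — add (b ∨ (e ∧ e)), ¬(a ∨ (e ∨ c)).
        ¬(a ∨ (e ∨ c)): α-rule — add ¬a, ¬(e ∨ c).
        × closes — contains both a and ¬a.
8 branches closed, 12 open.
An open branch gives a satisfying assignment: a=1, b=1, c=1, d=1, e=1.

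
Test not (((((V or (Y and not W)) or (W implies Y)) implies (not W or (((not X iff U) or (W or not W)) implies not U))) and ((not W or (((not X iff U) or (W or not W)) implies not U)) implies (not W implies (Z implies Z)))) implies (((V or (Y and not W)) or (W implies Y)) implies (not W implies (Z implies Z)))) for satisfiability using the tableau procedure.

Unsatisfiable

Initial set: {T not (((((V or (Y and not W)) or (W implies Y)) implies (not W or (((not X iff U) or (W or not W)) implies not U))) and ((not W or (((not X iff U) or (W or not W)) implies not U)) implies (not W implies (Z implies Z)))) implies (((V or (Y and not W)) or (W implies Y)) implies (not W implies (Z implies Z))))}.
T not (((((V or (Y and not W)) or (W implies Y)) implies (not W or (((not X iff U) or (W or not W)) implies not U))) and ((not W or (((not X iff U) or (W or not W)) implies not U)) implies (not W implies (Z implies Z)))) implies (((V or (Y and not W)) or (W implies Y)) implies (not W implies (Z implies Z)))): α-rule — add T ((((V or (Y and not W)) or (W implies Y)) implies (not W or (((not X iff U) or (W or not W)) implies not U))) and ((not W or (((not X iff U) or (W or not W)) implies not U)) implies (not W implies (Z implies Z)))), F (((V or (Y and not W)) or (W implies Y)) implies (not W implies (Z implies Z))).
T ((((V or (Y and not W)) or (W implies Y)) implies (not W or (((not X iff U) or (W or not W)) implies not U))) and ((not W or (((not X iff U) or (W or not W)) implies not U)) implies (not W implies (Z implies Z)))): α-rule — add T (((V or (Y and not W)) or (W implies Y)) implies (not W or (((not X iff U) or (W or not W)) implies not U))), T ((not W or (((not X iff U) or (W or not W)) implies not U)) implies (not W implies (Z implies Z))).
F (((V or (Y and not W)) or (W implies Y)) implies (not W implies (Z implies Z))): α-rule — add T ((V or (Y and not W)) or (W implies Y)), F (not W implies (Z implies Z)).
F (not W implies (Z implies Z)): α-rule — add T not W, F (Z implies Z).
F (Z implies Z): α-rule — add T Z, F Z.
× closes — contains both Z and not Z.
All 1 branch closes.
Every branch closed; the formula is unsatisfiable.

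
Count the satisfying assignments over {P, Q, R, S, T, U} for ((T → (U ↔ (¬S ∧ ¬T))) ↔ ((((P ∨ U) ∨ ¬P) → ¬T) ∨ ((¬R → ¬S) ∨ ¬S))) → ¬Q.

Initial set: {(((T → (U ↔ (¬S ∧ ¬T))) ↔ ((((P ∨ U) ∨ ¬P) → ¬T) ∨ ((¬R → ¬S) ∨ ¬S))) → ¬Q)}.
(((T → (U ↔ (¬S ∧ ¬T))) ↔ ((((P ∨ U) ∨ ¬P) → ¬T) ∨ ((¬R → ¬S) ∨ ¬S))) → ¬Q): β-rule — branch into ¬((T → (U ↔ (¬S ∧ ¬T))) ↔ ((((P ∨ U) ∨ ¬P) → ¬T) ∨ ((¬R → ¬S) ∨ ¬S)))  //  ¬Q.
  branch 1 (add ¬((T → (U ↔ (¬S ∧ ¬T))) ↔ ((((P ∨ U) ∨ ¬P) → ¬T) ∨ ((¬R → ¬S) ∨ ¬S)))):
    ¬((T → (U ↔ (¬S ∧ ¬T))) ↔ ((((P ∨ U) ∨ ¬P) → ¬T) ∨ ((¬R → ¬S) ∨ ¬S))): β-rule — branch into (T → (U ↔ (¬S ∧ ¬T))), ¬((((P ∨ U) ∨ ¬P) → ¬T) ∨ ((¬R → ¬S) ∨ ¬S))  //  ¬(T → (U ↔ (¬S ∧ ¬T))), ((((P ∨ U) ∨ ¬P) → ¬T) ∨ ((¬R → ¬S) ∨ ¬S)).
      branch 1.1 (add (T → (U ↔ (¬S ∧ ¬T))), ¬((((P ∨ U) ∨ ¬P) → ¬T) ∨ ((¬R → ¬S) ∨ ¬S))):
        ¬((((P ∨ U) ∨ ¬P) → ¬T) ∨ ((¬R → ¬S) ∨ ¬S)): α-rule — add ¬(((P ∨ U) ∨ ¬P) → ¬T), ¬((¬R → ¬S) ∨ ¬S).
        ¬(((P ∨ U) ∨ ¬P) → ¬T): α-rule — add ((P ∨ U) ∨ ¬P), ¬¬T.
        ¬((¬R → ¬S) ∨ ¬S): α-rule — add ¬(¬R → ¬S), ¬¬S.
        ¬(¬R → ¬S): α-rule — add ¬R, ¬¬S.
        (T → (U ↔ (¬S ∧ ¬T))): β-rule — branch into ¬T  //  (U ↔ (¬S ∧ ¬T)).
          branch 1.1.1 (add ¬T):
            × closes — contains both T and ¬T.
          branch 1.1.2 (add (U ↔ (¬S ∧ ¬T))):
            ((P ∨ U) ∨ ¬P): β-rule — branch into (P ∨ U)  //  ¬P.
              branch 1.1.2.1 (add (P ∨ U)):
                (U ↔ (¬S ∧ ¬T)): β-rule — branch into U, (¬S ∧ ¬T)  //  ¬U, ¬(¬S ∧ ¬T).
                  branch 1.1.2.1.1 (add U, (¬S ∧ ¬T)):
                    (¬S ∧ ¬T): α-rule — add ¬S, ¬T.
                    × closes — contains both S and ¬S.
                  branch 1.1.2.1.2 (add ¬U, ¬(¬S ∧ ¬T)):
                    (P ∨ U): β-rule — branch into P  //  U.
                      branch 1.1.2.1.2.1 (add P):
                        ¬(¬S ∧ ¬T): β-rule — branch into ¬¬S  //  ¬¬T.
                          branch 1.1.2.1.2.1.1 (add ¬¬S):
                            ○ open, literals {P=true, R=false, S=true, T=true, U=false}.
                          branch 1.1.2.1.2.1.2 (add ¬¬T):
                            ○ open, literals {P=true, R=false, S=true, T=true, U=false}.
                      branch 1.1.2.1.2.2 (add U):
                        × closes — contains both U and ¬U.
              branch 1.1.2.2 (add ¬P):
                (U ↔ (¬S ∧ ¬T)): β-rule — branch into U, (¬S ∧ ¬T)  //  ¬U, ¬(¬S ∧ ¬T).
                  branch 1.1.2.2.1 (add U, (¬S ∧ ¬T)):
                    (¬S ∧ ¬T): α-rule — add ¬S, ¬T.
                    × closes — contains both S and ¬S.
                  branch 1.1.2.2.2 (add ¬U, ¬(¬S ∧ ¬T)):
                    ¬(¬S ∧ ¬T): β-rule — branch into ¬¬S  //  ¬¬T.
                      branch 1.1.2.2.2.1 (add ¬¬S):
                        ○ open, literals {P=false, R=false, S=true, T=true, U=false}.
                      branch 1.1.2.2.2.2 (add ¬¬T):
                        ○ open, literals {P=false, R=false, S=true, T=true, U=false}.
      branch 1.2 (add ¬(T → (U ↔ (¬S ∧ ¬T))), ((((P ∨ U) ∨ ¬P) → ¬T) ∨ ((¬R → ¬S) ∨ ¬S))):
        ¬(T → (U ↔ (¬S ∧ ¬T))): α-rule — add T, ¬(U ↔ (¬S ∧ ¬T)).
        ((((P ∨ U) ∨ ¬P) → ¬T) ∨ ((¬R → ¬S) ∨ ¬S)): β-rule — branch into (((P ∨ U) ∨ ¬P) → ¬T)  //  ((¬R → ¬S) ∨ ¬S).
          branch 1.2.1 (add (((P ∨ U) ∨ ¬P) → ¬T)):
            ¬(U ↔ (¬S ∧ ¬T)): β-rule — branch into U, ¬(¬S ∧ ¬T)  //  ¬U, (¬S ∧ ¬T).
              branch 1.2.1.1 (add U, ¬(¬S ∧ ¬T)):
                (((P ∨ U) ∨ ¬P) → ¬T): β-rule — branch into ¬((P ∨ U) ∨ ¬P)  //  ¬T.
                  branch 1.2.1.1.1 (add ¬((P ∨ U) ∨ ¬P)):
                    ¬((P ∨ U) ∨ ¬P): α-rule — add ¬(P ∨ U), ¬¬P.
                    ¬(P ∨ U): α-rule — add ¬P, ¬U.
                    × closes — contains both P and ¬P.
                  branch 1.2.1.1.2 (add ¬T):
                    × closes — contains both T and ¬T.
              branch 1.2.1.2 (add ¬U, (¬S ∧ ¬T)):
                (¬S ∧ ¬T): α-rule — add ¬S, ¬T.
                × closes — contains both T and ¬T.
          branch 1.2.2 (add ((¬R → ¬S) ∨ ¬S)):
            ¬(U ↔ (¬S ∧ ¬T)): β-rule — branch into U, ¬(¬S ∧ ¬T)  //  ¬U, (¬S ∧ ¬T).
              branch 1.2.2.1 (add U, ¬(¬S ∧ ¬T)):
                ((¬R → ¬S) ∨ ¬S): β-rule — branch into (¬R → ¬S)  //  ¬S.
                  branch 1.2.2.1.1 (add (¬R → ¬S)):
                    ¬(¬S ∧ ¬T): β-rule — branch into ¬¬S  //  ¬¬T.
                      branch 1.2.2.1.1.1 (add ¬¬S):
                        (¬R → ¬S): β-rule — branch into ¬¬R  //  ¬S.
                          branch 1.2.2.1.1.1.1 (add ¬¬R):
                            ○ open, literals {R=true, S=true, T=true, U=true}.
                          branch 1.2.2.1.1.1.2 (add ¬S):
                            × closes — contains both S and ¬S.
                      branch 1.2.2.1.1.2 (add ¬¬T):
                        (¬R → ¬S): β-rule — branch into ¬¬R  //  ¬S.
                          branch 1.2.2.1.1.2.1 (add ¬¬R):
                            ○ open, literals {R=true, T=true, U=true}.
                          branch 1.2.2.1.1.2.2 (add ¬S):
                            ○ open, literals {S=false, T=true, U=true}.
                  branch 1.2.2.1.2 (add ¬S):
                    ¬(¬S ∧ ¬T): β-rule — branch into ¬¬S  //  ¬¬T.
                      branch 1.2.2.1.2.1 (add ¬¬S):
                        × closes — contains both S and ¬S.
                      branch 1.2.2.1.2.2 (add ¬¬T):
                        ○ open, literals {S=false, T=true, U=true}.
              branch 1.2.2.2 (add ¬U, (¬S ∧ ¬T)):
                (¬S ∧ ¬T): α-rule — add ¬S, ¬T.
                × closes — contains both T and ¬T.
  branch 2 (add ¬Q):
    ○ open, literals {Q=false}.
10 branches closed, 9 open.
Each open branch fixes some atoms; the unmentioned ones are free. Counting distinct full assignments: branch {P=true, R=false, S=true, T=true, U=false} (Q) contributes 2 new; branch {P=true, R=false, S=true, T=true, U=false} (Q) contributes 0 new; branch {P=false, R=false, S=true, T=true, U=false} (Q) contributes 2 new; branch {P=false, R=false, S=true, T=true, U=false} (Q) contributes 0 new; branch {R=true, S=true, T=true, U=true} (P, Q) contributes 4 new; branch {R=true, T=true, U=true} (P, Q, S) contributes 4 new; branch {S=false, T=true, U=true} (P, Q, R) contributes 4 new; branch {S=false, T=true, U=true} (P, Q, R) contributes 0 new; branch {Q=false} (P, R, S, T, U) contributes 24 new. Total: 40.

40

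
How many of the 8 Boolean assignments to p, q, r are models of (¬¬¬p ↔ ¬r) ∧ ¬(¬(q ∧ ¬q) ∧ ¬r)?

Initial set: {((¬¬¬p ↔ ¬r) ∧ ¬(¬(q ∧ ¬q) ∧ ¬r))}.
((¬¬¬p ↔ ¬r) ∧ ¬(¬(q ∧ ¬q) ∧ ¬r)): α-rule — add (¬¬¬p ↔ ¬r), ¬(¬(q ∧ ¬q) ∧ ¬r).
(¬¬¬p ↔ ¬r): β-rule — branch into ¬¬¬p, ¬r  //  ¬¬¬¬p, ¬¬r.
  branch 1 (add ¬¬¬p, ¬r):
    ¬¬¬p: drop double negation, giving ¬p.
    ¬(¬(q ∧ ¬q) ∧ ¬r): β-rule — branch into ¬¬(q ∧ ¬q)  //  ¬¬r.
      branch 1.1 (add ¬¬(q ∧ ¬q)):
        ¬¬(q ∧ ¬q): α-rule — add q, ¬q.
        × closes — contains both q and ¬q.
      branch 1.2 (add ¬¬r):
        × closes — contains both r and ¬r.
  branch 2 (add ¬¬¬¬p, ¬¬r):
    ¬¬¬¬p: drop double negation, giving ¬¬p.
    ¬(¬(q ∧ ¬q) ∧ ¬r): β-rule — branch into ¬¬(q ∧ ¬q)  //  ¬¬r.
      branch 2.1 (add ¬¬(q ∧ ¬q)):
        ¬¬(q ∧ ¬q): α-rule — add q, ¬q.
        × closes — contains both q and ¬q.
      branch 2.2 (add ¬¬r):
        ○ open, literals {p=1, r=1}.
3 branches closed, 1 open.
Each open branch fixes some atoms; the unmentioned ones are free. Counting distinct full assignments: branch {p=1, r=1} (q) contributes 2 new. Total: 2.

2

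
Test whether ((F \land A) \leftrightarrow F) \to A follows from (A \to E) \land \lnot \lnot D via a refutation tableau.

No

Initial set: {T ((A \to E) \land \lnot \lnot D); F (((F \land A) \leftrightarrow F) \to A)}.
T ((A \to E) \land \lnot \lnot D): α-rule — add T (A \to E), T \lnot \lnot D.
F (((F \land A) \leftrightarrow F) \to A): α-rule — add T ((F \land A) \leftrightarrow F), F A.
T \lnot \lnot D: drop double negation, giving T D.
T (A \to E): β-rule — branch into F A  //  T E.
  branch 1 (add F A):
    T ((F \land A) \leftrightarrow F): β-rule — branch into T (F \land A), T F  //  F (F \land A), F F.
      branch 1.1 (add T (F \land A), T F):
        T (F \land A): α-rule — add T F, T A.
        × closes — contains both A and \lnot A.
      branch 1.2 (add F (F \land A), F F):
        F (F \land A): β-rule — branch into F F  //  F A.
          branch 1.2.1 (add F F):
            ○ open, literals {A=0, D=1, F=0}.
          branch 1.2.2 (add F A):
            ○ open, literals {A=0, D=1, F=0}.
  branch 2 (add T E):
    T ((F \land A) \leftrightarrow F): β-rule — branch into T (F \land A), T F  //  F (F \land A), F F.
      branch 2.1 (add T (F \land A), T F):
        T (F \land A): α-rule — add T F, T A.
        × closes — contains both A and \lnot A.
      branch 2.2 (add F (F \land A), F F):
        F (F \land A): β-rule — branch into F F  //  F A.
          branch 2.2.1 (add F F):
            ○ open, literals {A=0, D=1, E=1, F=0}.
          branch 2.2.2 (add F A):
            ○ open, literals {A=0, D=1, E=1, F=0}.
2 branches closed, 4 open.
An open branch gives a countermodel: A=0, D=1, F=0 (unmentioned atoms arbitrary); the premises hold there but the conclusion fails.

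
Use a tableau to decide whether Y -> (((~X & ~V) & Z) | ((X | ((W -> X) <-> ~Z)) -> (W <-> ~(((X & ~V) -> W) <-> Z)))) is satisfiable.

Initial set: {(Y -> (((~X & ~V) & Z) | ((X | ((W -> X) <-> ~Z)) -> (W <-> ~(((X & ~V) -> W) <-> Z)))))}.
(Y -> (((~X & ~V) & Z) | ((X | ((W -> X) <-> ~Z)) -> (W <-> ~(((X & ~V) -> W) <-> Z))))): β-rule — branch into ~Y  //  (((~X & ~V) & Z) | ((X | ((W -> X) <-> ~Z)) -> (W <-> ~(((X & ~V) -> W) <-> Z)))).
  branch 1 (add ~Y):
    ○ open, literals {Y=F}.
  branch 2 (add (((~X & ~V) & Z) | ((X | ((W -> X) <-> ~Z)) -> (W <-> ~(((X & ~V) -> W) <-> Z))))):
    (((~X & ~V) & Z) | ((X | ((W -> X) <-> ~Z)) -> (W <-> ~(((X & ~V) -> W) <-> Z)))): β-rule — branch into ((~X & ~V) & Z)  //  ((X | ((W -> X) <-> ~Z)) -> (W <-> ~(((X & ~V) -> W) <-> Z))).
      branch 2.1 (add ((~X & ~V) & Z)):
        ((~X & ~V) & Z): α-rule — add (~X & ~V), Z.
        (~X & ~V): α-rule — add ~X, ~V.
        ○ open, literals {V=F, X=F, Z=T}.
      branch 2.2 (add ((X | ((W -> X) <-> ~Z)) -> (W <-> ~(((X & ~V) -> W) <-> Z)))):
        ((X | ((W -> X) <-> ~Z)) -> (W <-> ~(((X & ~V) -> W) <-> Z))): β-rule — branch into ~(X | ((W -> X) <-> ~Z))  //  (W <-> ~(((X & ~V) -> W) <-> Z)).
          branch 2.2.1 (add ~(X | ((W -> X) <-> ~Z))):
            ~(X | ((W -> X) <-> ~Z)): α-rule — add ~X, ~((W -> X) <-> ~Z).
            ~((W -> X) <-> ~Z): β-rule — branch into (W -> X), ~~Z  //  ~(W -> X), ~Z.
              branch 2.2.1.1 (add (W -> X), ~~Z):
                (W -> X): β-rule — branch into ~W  //  X.
                  branch 2.2.1.1.1 (add ~W):
                    ○ open, literals {W=F, X=F, Z=T}.
                  branch 2.2.1.1.2 (add X):
                    × closes — contains both X and ~X.
              branch 2.2.1.2 (add ~(W -> X), ~Z):
                ~(W -> X): α-rule — add W, ~X.
                ○ open, literals {W=T, X=F, Z=F}.
          branch 2.2.2 (add (W <-> ~(((X & ~V) -> W) <-> Z))):
            (W <-> ~(((X & ~V) -> W) <-> Z)): β-rule — branch into W, ~(((X & ~V) -> W) <-> Z)  //  ~W, ~~(((X & ~V) -> W) <-> Z).
              branch 2.2.2.1 (add W, ~(((X & ~V) -> W) <-> Z)):
                ~(((X & ~V) -> W) <-> Z): β-rule — branch into ((X & ~V) -> W), ~Z  //  ~((X & ~V) -> W), Z.
                  branch 2.2.2.1.1 (add ((X & ~V) -> W), ~Z):
                    ((X & ~V) -> W): β-rule — branch into ~(X & ~V)  //  W.
                      branch 2.2.2.1.1.1 (add ~(X & ~V)):
                        ~(X & ~V): β-rule — branch into ~X  //  ~~V.
                          branch 2.2.2.1.1.1.1 (add ~X):
                            ○ open, literals {W=T, X=F, Z=F}.
                          branch 2.2.2.1.1.1.2 (add ~~V):
                            ○ open, literals {V=T, W=T, Z=F}.
                      branch 2.2.2.1.1.2 (add W):
                        ○ open, literals {W=T, Z=F}.
                  branch 2.2.2.1.2 (add ~((X & ~V) -> W), Z):
                    ~((X & ~V) -> W): α-rule — add (X & ~V), ~W.
                    × closes — contains both W and ~W.
              branch 2.2.2.2 (add ~W, ~~(((X & ~V) -> W) <-> Z)):
                ~~(((X & ~V) -> W) <-> Z): β-rule — branch into ((X & ~V) -> W), Z  //  ~((X & ~V) -> W), ~Z.
                  branch 2.2.2.2.1 (add ((X & ~V) -> W), Z):
                    ((X & ~V) -> W): β-rule — branch into ~(X & ~V)  //  W.
                      branch 2.2.2.2.1.1 (add ~(X & ~V)):
                        ~(X & ~V): β-rule — branch into ~X  //  ~~V.
                          branch 2.2.2.2.1.1.1 (add ~X):
                            ○ open, literals {W=F, X=F, Z=T}.
                          branch 2.2.2.2.1.1.2 (add ~~V):
                            ○ open, literals {V=T, W=F, Z=T}.
                      branch 2.2.2.2.1.2 (add W):
                        × closes — contains both W and ~W.
                  branch 2.2.2.2.2 (add ~((X & ~V) -> W), ~Z):
                    ~((X & ~V) -> W): α-rule — add (X & ~V), ~W.
                    (X & ~V): α-rule — add X, ~V.
                    ○ open, literals {V=F, W=F, X=T, Z=F}.
3 branches closed, 10 open.
An open branch gives a satisfying assignment: Y=F.

Satisfiable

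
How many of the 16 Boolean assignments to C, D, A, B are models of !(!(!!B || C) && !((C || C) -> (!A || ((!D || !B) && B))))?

16

Initial set: {!(!(!!B || C) && !((C || C) -> (!A || ((!D || !B) && B))))}.
!(!(!!B || C) && !((C || C) -> (!A || ((!D || !B) && B)))): β-rule — branch into !!(!!B || C)  //  !!((C || C) -> (!A || ((!D || !B) && B))).
  branch 1 (add !!(!!B || C)):
    !!(!!B || C): β-rule — branch into !!B  //  C.
      branch 1.1 (add !!B):
        !!B: drop double negation, giving B.
        ○ open, literals {B=true}.
      branch 1.2 (add C):
        ○ open, literals {C=true}.
  branch 2 (add !!((C || C) -> (!A || ((!D || !B) && B)))):
    !!((C || C) -> (!A || ((!D || !B) && B))): β-rule — branch into !(C || C)  //  (!A || ((!D || !B) && B)).
      branch 2.1 (add !(C || C)):
        !(C || C): α-rule — add !C, !C.
        ○ open, literals {C=false}.
      branch 2.2 (add (!A || ((!D || !B) && B))):
        (!A || ((!D || !B) && B)): β-rule — branch into !A  //  ((!D || !B) && B).
          branch 2.2.1 (add !A):
            ○ open, literals {A=false}.
          branch 2.2.2 (add ((!D || !B) && B)):
            ((!D || !B) && B): α-rule — add (!D || !B), B.
            (!D || !B): β-rule — branch into !D  //  !B.
              branch 2.2.2.1 (add !D):
                ○ open, literals {B=true, D=false}.
              branch 2.2.2.2 (add !B):
                × closes — contains both B and !B.
1 branch closed, 5 open.
Each open branch fixes some atoms; the unmentioned ones are free. Counting distinct full assignments: branch {B=true} (C, D, A) contributes 8 new; branch {C=true} (D, A, B) contributes 4 new; branch {C=false} (D, A, B) contributes 4 new; branch {A=false} (C, D, B) contributes 0 new; branch {B=true, D=false} (C, A) contributes 0 new. Total: 16.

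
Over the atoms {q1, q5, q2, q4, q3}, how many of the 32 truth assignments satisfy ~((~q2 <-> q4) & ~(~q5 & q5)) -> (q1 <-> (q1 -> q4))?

Initial set: {(~((~q2 <-> q4) & ~(~q5 & q5)) -> (q1 <-> (q1 -> q4)))}.
(~((~q2 <-> q4) & ~(~q5 & q5)) -> (q1 <-> (q1 -> q4))): β-rule — branch into ~~((~q2 <-> q4) & ~(~q5 & q5))  //  (q1 <-> (q1 -> q4)).
  branch 1 (add ~~((~q2 <-> q4) & ~(~q5 & q5))):
    ~~((~q2 <-> q4) & ~(~q5 & q5)): α-rule — add (~q2 <-> q4), ~(~q5 & q5).
    (~q2 <-> q4): β-rule — branch into ~q2, q4  //  ~~q2, ~q4.
      branch 1.1 (add ~q2, q4):
        ~(~q5 & q5): β-rule — branch into ~~q5  //  ~q5.
          branch 1.1.1 (add ~~q5):
            ○ open, literals {q2=0, q4=1, q5=1}.
          branch 1.1.2 (add ~q5):
            ○ open, literals {q2=0, q4=1, q5=0}.
      branch 1.2 (add ~~q2, ~q4):
        ~(~q5 & q5): β-rule — branch into ~~q5  //  ~q5.
          branch 1.2.1 (add ~~q5):
            ○ open, literals {q2=1, q4=0, q5=1}.
          branch 1.2.2 (add ~q5):
            ○ open, literals {q2=1, q4=0, q5=0}.
  branch 2 (add (q1 <-> (q1 -> q4))):
    (q1 <-> (q1 -> q4)): β-rule — branch into q1, (q1 -> q4)  //  ~q1, ~(q1 -> q4).
      branch 2.1 (add q1, (q1 -> q4)):
        (q1 -> q4): β-rule — branch into ~q1  //  q4.
          branch 2.1.1 (add ~q1):
            × closes — contains both q1 and ~q1.
          branch 2.1.2 (add q4):
            ○ open, literals {q1=1, q4=1}.
      branch 2.2 (add ~q1, ~(q1 -> q4)):
        ~(q1 -> q4): α-rule — add q1, ~q4.
        × closes — contains both q1 and ~q1.
2 branches closed, 5 open.
Each open branch fixes some atoms; the unmentioned ones are free. Counting distinct full assignments: branch {q2=0, q4=1, q5=1} (q1, q3) contributes 4 new; branch {q2=0, q4=1, q5=0} (q1, q3) contributes 4 new; branch {q2=1, q4=0, q5=1} (q1, q3) contributes 4 new; branch {q2=1, q4=0, q5=0} (q1, q3) contributes 4 new; branch {q1=1, q4=1} (q5, q2, q3) contributes 4 new. Total: 20.

20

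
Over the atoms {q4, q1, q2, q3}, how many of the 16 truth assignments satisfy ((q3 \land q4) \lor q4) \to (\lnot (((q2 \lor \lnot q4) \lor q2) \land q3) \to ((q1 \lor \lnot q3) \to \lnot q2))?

14

Initial set: {(((q3 \land q4) \lor q4) \to (\lnot (((q2 \lor \lnot q4) \lor q2) \land q3) \to ((q1 \lor \lnot q3) \to \lnot q2)))}.
(((q3 \land q4) \lor q4) \to (\lnot (((q2 \lor \lnot q4) \lor q2) \land q3) \to ((q1 \lor \lnot q3) \to \lnot q2))): β-rule — branch into \lnot ((q3 \land q4) \lor q4)  //  (\lnot (((q2 \lor \lnot q4) \lor q2) \land q3) \to ((q1 \lor \lnot q3) \to \lnot q2)).
  branch 1 (add \lnot ((q3 \land q4) \lor q4)):
    \lnot ((q3 \land q4) \lor q4): α-rule — add \lnot (q3 \land q4), \lnot q4.
    \lnot (q3 \land q4): β-rule — branch into \lnot q3  //  \lnot q4.
      branch 1.1 (add \lnot q3):
        ○ open, literals {q3=0, q4=0}.
      branch 1.2 (add \lnot q4):
        ○ open, literals {q4=0}.
  branch 2 (add (\lnot (((q2 \lor \lnot q4) \lor q2) \land q3) \to ((q1 \lor \lnot q3) \to \lnot q2))):
    (\lnot (((q2 \lor \lnot q4) \lor q2) \land q3) \to ((q1 \lor \lnot q3) \to \lnot q2)): β-rule — branch into \lnot \lnot (((q2 \lor \lnot q4) \lor q2) \land q3)  //  ((q1 \lor \lnot q3) \to \lnot q2).
      branch 2.1 (add \lnot \lnot (((q2 \lor \lnot q4) \lor q2) \land q3)):
        \lnot \lnot (((q2 \lor \lnot q4) \lor q2) \land q3): α-rule — add ((q2 \lor \lnot q4) \lor q2), q3.
        ((q2 \lor \lnot q4) \lor q2): β-rule — branch into (q2 \lor \lnot q4)  //  q2.
          branch 2.1.1 (add (q2 \lor \lnot q4)):
            (q2 \lor \lnot q4): β-rule — branch into q2  //  \lnot q4.
              branch 2.1.1.1 (add q2):
                ○ open, literals {q2=1, q3=1}.
              branch 2.1.1.2 (add \lnot q4):
                ○ open, literals {q3=1, q4=0}.
          branch 2.1.2 (add q2):
            ○ open, literals {q2=1, q3=1}.
      branch 2.2 (add ((q1 \lor \lnot q3) \to \lnot q2)):
        ((q1 \lor \lnot q3) \to \lnot q2): β-rule — branch into \lnot (q1 \lor \lnot q3)  //  \lnot q2.
          branch 2.2.1 (add \lnot (q1 \lor \lnot q3)):
            \lnot (q1 \lor \lnot q3): α-rule — add \lnot q1, \lnot \lnot q3.
            ○ open, literals {q1=0, q3=1}.
          branch 2.2.2 (add \lnot q2):
            ○ open, literals {q2=0}.
0 branches closed, 7 open.
Each open branch fixes some atoms; the unmentioned ones are free. Counting distinct full assignments: branch {q3=0, q4=0} (q1, q2) contributes 4 new; branch {q4=0} (q1, q2, q3) contributes 4 new; branch {q2=1, q3=1} (q4, q1) contributes 2 new; branch {q3=1, q4=0} (q1, q2) contributes 0 new; branch {q2=1, q3=1} (q4, q1) contributes 0 new; branch {q1=0, q3=1} (q4, q2) contributes 1 new; branch {q2=0} (q4, q1, q3) contributes 3 new. Total: 14.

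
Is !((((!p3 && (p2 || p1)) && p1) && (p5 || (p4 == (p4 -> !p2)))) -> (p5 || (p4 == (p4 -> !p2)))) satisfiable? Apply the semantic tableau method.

Unsatisfiable

Initial set: {!((((!p3 && (p2 || p1)) && p1) && (p5 || (p4 == (p4 -> !p2)))) -> (p5 || (p4 == (p4 -> !p2))))}.
!((((!p3 && (p2 || p1)) && p1) && (p5 || (p4 == (p4 -> !p2)))) -> (p5 || (p4 == (p4 -> !p2)))): α-rule — add (((!p3 && (p2 || p1)) && p1) && (p5 || (p4 == (p4 -> !p2)))), !(p5 || (p4 == (p4 -> !p2))).
(((!p3 && (p2 || p1)) && p1) && (p5 || (p4 == (p4 -> !p2)))): α-rule — add ((!p3 && (p2 || p1)) && p1), (p5 || (p4 == (p4 -> !p2))).
!(p5 || (p4 == (p4 -> !p2))): α-rule — add !p5, !(p4 == (p4 -> !p2)).
((!p3 && (p2 || p1)) && p1): α-rule — add (!p3 && (p2 || p1)), p1.
(!p3 && (p2 || p1)): α-rule — add !p3, (p2 || p1).
(p5 || (p4 == (p4 -> !p2))): β-rule — branch into p5  //  (p4 == (p4 -> !p2)).
  branch 1 (add p5):
    × closes — contains both p5 and !p5.
  branch 2 (add (p4 == (p4 -> !p2))):
    !(p4 == (p4 -> !p2)): β-rule — branch into p4, !(p4 -> !p2)  //  !p4, (p4 -> !p2).
      branch 2.1 (add p4, !(p4 -> !p2)):
        !(p4 -> !p2): α-rule — add p4, !!p2.
        (p2 || p1): β-rule — branch into p2  //  p1.
          branch 2.1.1 (add p2):
            (p4 == (p4 -> !p2)): β-rule — branch into p4, (p4 -> !p2)  //  !p4, !(p4 -> !p2).
              branch 2.1.1.1 (add p4, (p4 -> !p2)):
                (p4 -> !p2): β-rule — branch into !p4  //  !p2.
                  branch 2.1.1.1.1 (add !p4):
                    × closes — contains both p4 and !p4.
                  branch 2.1.1.1.2 (add !p2):
                    × closes — contains both p2 and !p2.
              branch 2.1.1.2 (add !p4, !(p4 -> !p2)):
                × closes — contains both p4 and !p4.
          branch 2.1.2 (add p1):
            (p4 == (p4 -> !p2)): β-rule — branch into p4, (p4 -> !p2)  //  !p4, !(p4 -> !p2).
              branch 2.1.2.1 (add p4, (p4 -> !p2)):
                (p4 -> !p2): β-rule — branch into !p4  //  !p2.
                  branch 2.1.2.1.1 (add !p4):
                    × closes — contains both p4 and !p4.
                  branch 2.1.2.1.2 (add !p2):
                    × closes — contains both p2 and !p2.
              branch 2.1.2.2 (add !p4, !(p4 -> !p2)):
                × closes — contains both p4 and !p4.
      branch 2.2 (add !p4, (p4 -> !p2)):
        (p2 || p1): β-rule — branch into p2  //  p1.
          branch 2.2.1 (add p2):
            (p4 == (p4 -> !p2)): β-rule — branch into p4, (p4 -> !p2)  //  !p4, !(p4 -> !p2).
              branch 2.2.1.1 (add p4, (p4 -> !p2)):
                × closes — contains both p4 and !p4.
              branch 2.2.1.2 (add !p4, !(p4 -> !p2)):
                !(p4 -> !p2): α-rule — add p4, !!p2.
                × closes — contains both p4 and !p4.
          branch 2.2.2 (add p1):
            (p4 == (p4 -> !p2)): β-rule — branch into p4, (p4 -> !p2)  //  !p4, !(p4 -> !p2).
              branch 2.2.2.1 (add p4, (p4 -> !p2)):
                × closes — contains both p4 and !p4.
              branch 2.2.2.2 (add !p4, !(p4 -> !p2)):
                !(p4 -> !p2): α-rule — add p4, !!p2.
                × closes — contains both p4 and !p4.
All 11 branches close.
Every branch closed; the formula is unsatisfiable.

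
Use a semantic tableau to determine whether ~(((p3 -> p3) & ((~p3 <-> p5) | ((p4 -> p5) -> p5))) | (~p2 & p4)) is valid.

Not valid

Assume the negation and expand:
Initial set: {~~(((p3 -> p3) & ((~p3 <-> p5) | ((p4 -> p5) -> p5))) | (~p2 & p4))}.
~~(((p3 -> p3) & ((~p3 <-> p5) | ((p4 -> p5) -> p5))) | (~p2 & p4)): β-rule — branch into ((p3 -> p3) & ((~p3 <-> p5) | ((p4 -> p5) -> p5)))  //  (~p2 & p4).
  branch 1 (add ((p3 -> p3) & ((~p3 <-> p5) | ((p4 -> p5) -> p5)))):
    ((p3 -> p3) & ((~p3 <-> p5) | ((p4 -> p5) -> p5))): α-rule — add (p3 -> p3), ((~p3 <-> p5) | ((p4 -> p5) -> p5)).
    (p3 -> p3): β-rule — branch into ~p3  //  p3.
      branch 1.1 (add ~p3):
        ((~p3 <-> p5) | ((p4 -> p5) -> p5)): β-rule — branch into (~p3 <-> p5)  //  ((p4 -> p5) -> p5).
          branch 1.1.1 (add (~p3 <-> p5)):
            (~p3 <-> p5): β-rule — branch into ~p3, p5  //  ~~p3, ~p5.
              branch 1.1.1.1 (add ~p3, p5):
                ○ open, literals {p3=false, p5=true}.
              branch 1.1.1.2 (add ~~p3, ~p5):
                × closes — contains both p3 and ~p3.
          branch 1.1.2 (add ((p4 -> p5) -> p5)):
            ((p4 -> p5) -> p5): β-rule — branch into ~(p4 -> p5)  //  p5.
              branch 1.1.2.1 (add ~(p4 -> p5)):
                ~(p4 -> p5): α-rule — add p4, ~p5.
                ○ open, literals {p3=false, p4=true, p5=false}.
              branch 1.1.2.2 (add p5):
                ○ open, literals {p3=false, p5=true}.
      branch 1.2 (add p3):
        ((~p3 <-> p5) | ((p4 -> p5) -> p5)): β-rule — branch into (~p3 <-> p5)  //  ((p4 -> p5) -> p5).
          branch 1.2.1 (add (~p3 <-> p5)):
            (~p3 <-> p5): β-rule — branch into ~p3, p5  //  ~~p3, ~p5.
              branch 1.2.1.1 (add ~p3, p5):
                × closes — contains both p3 and ~p3.
              branch 1.2.1.2 (add ~~p3, ~p5):
                ○ open, literals {p3=true, p5=false}.
          branch 1.2.2 (add ((p4 -> p5) -> p5)):
            ((p4 -> p5) -> p5): β-rule — branch into ~(p4 -> p5)  //  p5.
              branch 1.2.2.1 (add ~(p4 -> p5)):
                ~(p4 -> p5): α-rule — add p4, ~p5.
                ○ open, literals {p3=true, p4=true, p5=false}.
              branch 1.2.2.2 (add p5):
                ○ open, literals {p3=true, p5=true}.
  branch 2 (add (~p2 & p4)):
    (~p2 & p4): α-rule — add ~p2, p4.
    ○ open, literals {p2=false, p4=true}.
2 branches closed, 7 open.
An open branch gives a countermodel: p3=false, p5=true (unmentioned atoms arbitrary); under it the original formula is false.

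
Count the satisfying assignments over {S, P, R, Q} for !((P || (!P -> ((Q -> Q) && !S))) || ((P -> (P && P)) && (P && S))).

4

Initial set: {!((P || (!P -> ((Q -> Q) && !S))) || ((P -> (P && P)) && (P && S)))}.
!((P || (!P -> ((Q -> Q) && !S))) || ((P -> (P && P)) && (P && S))): α-rule — add !(P || (!P -> ((Q -> Q) && !S))), !((P -> (P && P)) && (P && S)).
!(P || (!P -> ((Q -> Q) && !S))): α-rule — add !P, !(!P -> ((Q -> Q) && !S)).
!(!P -> ((Q -> Q) && !S)): α-rule — add !P, !((Q -> Q) && !S).
!((P -> (P && P)) && (P && S)): β-rule — branch into !(P -> (P && P))  //  !(P && S).
  branch 1 (add !(P -> (P && P))):
    !(P -> (P && P)): α-rule — add P, !(P && P).
    × closes — contains both P and !P.
  branch 2 (add !(P && S)):
    !((Q -> Q) && !S): β-rule — branch into !(Q -> Q)  //  !!S.
      branch 2.1 (add !(Q -> Q)):
        !(Q -> Q): α-rule — add Q, !Q.
        × closes — contains both Q and !Q.
      branch 2.2 (add !!S):
        !(P && S): β-rule — branch into !P  //  !S.
          branch 2.2.1 (add !P):
            ○ open, literals {P=0, S=1}.
          branch 2.2.2 (add !S):
            × closes — contains both S and !S.
3 branches closed, 1 open.
Each open branch fixes some atoms; the unmentioned ones are free. Counting distinct full assignments: branch {P=0, S=1} (R, Q) contributes 4 new. Total: 4.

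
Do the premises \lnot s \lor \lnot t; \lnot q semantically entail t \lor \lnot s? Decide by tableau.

No

Initial set: {(\lnot s \lor \lnot t); \lnot q; \lnot (t \lor \lnot s)}.
\lnot (t \lor \lnot s): α-rule — add \lnot t, \lnot \lnot s.
(\lnot s \lor \lnot t): β-rule — branch into \lnot s  //  \lnot t.
  branch 1 (add \lnot s):
    × closes — contains both s and \lnot s.
  branch 2 (add \lnot t):
    ○ open, literals {q=F, s=T, t=F}.
1 branch closed, 1 open.
An open branch gives a countermodel: q=F, s=T, t=F (unmentioned atoms arbitrary); the premises hold there but the conclusion fails.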